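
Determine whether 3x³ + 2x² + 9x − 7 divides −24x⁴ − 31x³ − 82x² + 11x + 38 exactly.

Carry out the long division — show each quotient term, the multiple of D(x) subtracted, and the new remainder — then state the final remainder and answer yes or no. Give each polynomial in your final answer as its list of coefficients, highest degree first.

Step 1: lead(−24x⁴ − 31x³ − 82x² + 11x + 38) ÷ lead(D) = −24x⁴ ÷ 3x³ = −8x. Subtract (−8x)·D = −24x⁴ − 16x³ − 72x² + 56x. Remainder: −15x³ − 10x² − 45x + 38.
Step 2: lead(−15x³ − 10x² − 45x + 38) ÷ lead(D) = −15x³ ÷ 3x³ = −5. Subtract (−5)·D = −15x³ − 10x² − 45x + 35. Remainder: 3.

R = [3], so D(x) is not a factor of P(x). no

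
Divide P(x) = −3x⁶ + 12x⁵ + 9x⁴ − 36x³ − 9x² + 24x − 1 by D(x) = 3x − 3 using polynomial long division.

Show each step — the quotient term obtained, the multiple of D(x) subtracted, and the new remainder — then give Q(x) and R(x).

Step 1: lead(−3x⁶ + 12x⁵ + 9x⁴ − 36x³ − 9x² + 24x − 1) ÷ lead(D) = −3x⁶ ÷ 3x = −x⁵. Subtract (−x⁵)·D = −3x⁶ + 3x⁵. Remainder: 9x⁵ + 9x⁴ − 36x³ − 9x² + 24x − 1.
Step 2: lead(9x⁵ + 9x⁴ − 36x³ − 9x² + 24x − 1) ÷ lead(D) = 9x⁵ ÷ 3x = 3x⁴. Subtract (3x⁴)·D = 9x⁵ − 9x⁴. Remainder: 18x⁴ − 36x³ − 9x² + 24x − 1.
Step 3: lead(18x⁴ − 36x³ − 9x² + 24x − 1) ÷ lead(D) = 18x⁴ ÷ 3x = 6x³. Subtract (6x³)·D = 18x⁴ − 18x³. Remainder: −18x³ − 9x² + 24x − 1.
Step 4: lead(−18x³ − 9x² + 24x − 1) ÷ lead(D) = −18x³ ÷ 3x = −6x². Subtract (−6x²)·D = −18x³ + 18x². Remainder: −27x² + 24x − 1.
Step 5: lead(−27x² + 24x − 1) ÷ lead(D) = −27x² ÷ 3x = −9x. Subtract (−9x)·D = −27x² + 27x. Remainder: −3x − 1.
Step 6: lead(−3x − 1) ÷ lead(D) = −3x ÷ 3x = −1. Subtract (−1)·D = −3x + 3. Remainder: −4.

Q(x) = −x⁵ + 3x⁴ + 6x³ − 6x² − 9x − 1; R(x) = −4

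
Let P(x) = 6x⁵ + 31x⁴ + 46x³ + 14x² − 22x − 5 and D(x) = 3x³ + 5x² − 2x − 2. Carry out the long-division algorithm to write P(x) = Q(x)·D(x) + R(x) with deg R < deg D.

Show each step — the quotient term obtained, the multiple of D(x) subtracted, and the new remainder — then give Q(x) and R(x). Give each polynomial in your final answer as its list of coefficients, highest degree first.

Q = [2, 7, 5]; R = [7, 2, 5]

Step 1: lead(6x⁵ + 31x⁴ + 46x³ + 14x² − 22x − 5) ÷ lead(D) = 6x⁵ ÷ 3x³ = 2x². Subtract (2x²)·D = 6x⁵ + 10x⁴ − 4x³ − 4x². Remainder: 21x⁴ + 50x³ + 18x² − 22x − 5.
Step 2: lead(21x⁴ + 50x³ + 18x² − 22x − 5) ÷ lead(D) = 21x⁴ ÷ 3x³ = 7x. Subtract (7x)·D = 21x⁴ + 35x³ − 14x² − 14x. Remainder: 15x³ + 32x² − 8x − 5.
Step 3: lead(15x³ + 32x² − 8x − 5) ÷ lead(D) = 15x³ ÷ 3x³ = 5. Subtract (5)·D = 15x³ + 25x² − 10x − 10. Remainder: 7x² + 2x + 5.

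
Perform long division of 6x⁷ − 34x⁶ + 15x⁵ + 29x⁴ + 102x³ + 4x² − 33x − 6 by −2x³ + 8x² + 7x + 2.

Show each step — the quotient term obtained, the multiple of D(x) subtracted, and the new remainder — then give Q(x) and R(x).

Step 1: lead(6x⁷ − 34x⁶ + 15x⁵ + 29x⁴ + 102x³ + 4x² − 33x − 6) ÷ lead(D) = 6x⁷ ÷ −2x³ = −3x⁴. Subtract (−3x⁴)·D = 6x⁷ − 24x⁶ − 21x⁵ − 6x⁴. Remainder: −10x⁶ + 36x⁵ + 35x⁴ + 102x³ + 4x² − 33x − 6.
Step 2: lead(−10x⁶ + 36x⁵ + 35x⁴ + 102x³ + 4x² − 33x − 6) ÷ lead(D) = −10x⁶ ÷ −2x³ = 5x³. Subtract (5x³)·D = −10x⁶ + 40x⁵ + 35x⁴ + 10x³. Remainder: −4x⁵ + 92x³ + 4x² − 33x − 6.
Step 3: lead(−4x⁵ + 92x³ + 4x² − 33x − 6) ÷ lead(D) = −4x⁵ ÷ −2x³ = 2x². Subtract (2x²)·D = −4x⁵ + 16x⁴ + 14x³ + 4x². Remainder: −16x⁴ + 78x³ − 33x − 6.
Step 4: lead(−16x⁴ + 78x³ − 33x − 6) ÷ lead(D) = −16x⁴ ÷ −2x³ = 8x. Subtract (8x)·D = −16x⁴ + 64x³ + 56x² + 16x. Remainder: 14x³ − 56x² − 49x − 6.
Step 5: lead(14x³ − 56x² − 49x − 6) ÷ lead(D) = 14x³ ÷ −2x³ = −7. Subtract (−7)·D = 14x³ − 56x² − 49x − 14. Remainder: 8.

Q(x) = −3x⁴ + 5x³ + 2x² + 8x − 7; R(x) = 8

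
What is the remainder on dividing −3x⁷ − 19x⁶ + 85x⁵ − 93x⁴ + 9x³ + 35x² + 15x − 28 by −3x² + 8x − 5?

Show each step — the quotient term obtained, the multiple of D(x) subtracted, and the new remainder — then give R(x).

Step 1: lead(−3x⁷ − 19x⁶ + 85x⁵ − 93x⁴ + 9x³ + 35x² + 15x − 28) ÷ lead(D) = −3x⁷ ÷ −3x² = x⁵. Subtract (x⁵)·D = −3x⁷ + 8x⁶ − 5x⁵. Remainder: −27x⁶ + 90x⁵ − 93x⁴ + 9x³ + 35x² + 15x − 28.
Step 2: lead(−27x⁶ + 90x⁵ − 93x⁴ + 9x³ + 35x² + 15x − 28) ÷ lead(D) = −27x⁶ ÷ −3x² = 9x⁴. Subtract (9x⁴)·D = −27x⁶ + 72x⁵ − 45x⁴. Remainder: 18x⁵ − 48x⁴ + 9x³ + 35x² + 15x − 28.
Step 3: lead(18x⁵ − 48x⁴ + 9x³ + 35x² + 15x − 28) ÷ lead(D) = 18x⁵ ÷ −3x² = −6x³. Subtract (−6x³)·D = 18x⁵ − 48x⁴ + 30x³. Remainder: −21x³ + 35x² + 15x − 28.
Step 4: lead(−21x³ + 35x² + 15x − 28) ÷ lead(D) = −21x³ ÷ −3x² = 7x. Subtract (7x)·D = −21x³ + 56x² − 35x. Remainder: −21x² + 50x − 28.
Step 5: lead(−21x² + 50x − 28) ÷ lead(D) = −21x² ÷ −3x² = 7. Subtract (7)·D = −21x² + 56x − 35. Remainder: −6x + 7.

R(x) = −6x + 7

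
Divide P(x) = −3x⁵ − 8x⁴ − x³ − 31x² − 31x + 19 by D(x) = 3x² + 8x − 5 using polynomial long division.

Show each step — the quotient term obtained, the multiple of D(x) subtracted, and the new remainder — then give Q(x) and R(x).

Step 1: lead(−3x⁵ − 8x⁴ − x³ − 31x² − 31x + 19) ÷ lead(D) = −3x⁵ ÷ 3x² = −x³. Subtract (−x³)·D = −3x⁵ − 8x⁴ + 5x³. Remainder: −6x³ − 31x² − 31x + 19.
Step 2: lead(−6x³ − 31x² − 31x + 19) ÷ lead(D) = −6x³ ÷ 3x² = −2x. Subtract (−2x)·D = −6x³ − 16x² + 10x. Remainder: −15x² − 41x + 19.
Step 3: lead(−15x² − 41x + 19) ÷ lead(D) = −15x² ÷ 3x² = −5. Subtract (−5)·D = −15x² − 40x + 25. Remainder: −x − 6.

Q(x) = −x³ − 2x − 5; R(x) = −x − 6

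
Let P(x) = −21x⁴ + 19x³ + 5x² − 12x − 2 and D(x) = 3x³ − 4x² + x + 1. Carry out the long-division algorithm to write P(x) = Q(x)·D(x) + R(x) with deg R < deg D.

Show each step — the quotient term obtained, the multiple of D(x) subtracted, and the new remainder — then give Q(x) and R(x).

Q(x) = −7x − 3; R(x) = −2x + 1

Step 1: lead(−21x⁴ + 19x³ + 5x² − 12x − 2) ÷ lead(D) = −21x⁴ ÷ 3x³ = −7x. Subtract (−7x)·D = −21x⁴ + 28x³ − 7x² − 7x. Remainder: −9x³ + 12x² − 5x − 2.
Step 2: lead(−9x³ + 12x² − 5x − 2) ÷ lead(D) = −9x³ ÷ 3x³ = −3. Subtract (−3)·D = −9x³ + 12x² − 3x − 3. Remainder: −2x + 1.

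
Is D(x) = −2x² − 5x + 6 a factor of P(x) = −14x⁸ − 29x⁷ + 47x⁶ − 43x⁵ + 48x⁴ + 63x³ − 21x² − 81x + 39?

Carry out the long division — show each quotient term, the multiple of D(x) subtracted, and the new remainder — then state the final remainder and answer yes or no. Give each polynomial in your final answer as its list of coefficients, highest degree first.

Step 1: lead(−14x⁸ − 29x⁷ + 47x⁶ − 43x⁵ + 48x⁴ + 63x³ − 21x² − 81x + 39) ÷ lead(D) = −14x⁸ ÷ −2x² = 7x⁶. Subtract (7x⁶)·D = −14x⁸ − 35x⁷ + 42x⁶. Remainder: 6x⁷ + 5x⁶ − 43x⁵ + 48x⁴ + 63x³ − 21x² − 81x + 39.
Step 2: lead(6x⁷ + 5x⁶ − 43x⁵ + 48x⁴ + 63x³ − 21x² − 81x + 39) ÷ lead(D) = 6x⁷ ÷ −2x² = −3x⁵. Subtract (−3x⁵)·D = 6x⁷ + 15x⁶ − 18x⁵. Remainder: −10x⁶ − 25x⁵ + 48x⁴ + 63x³ − 21x² − 81x + 39.
Step 3: lead(−10x⁶ − 25x⁵ + 48x⁴ + 63x³ − 21x² − 81x + 39) ÷ lead(D) = −10x⁶ ÷ −2x² = 5x⁴. Subtract (5x⁴)·D = −10x⁶ − 25x⁵ + 30x⁴. Remainder: 18x⁴ + 63x³ − 21x² − 81x + 39.
Step 4: lead(18x⁴ + 63x³ − 21x² − 81x + 39) ÷ lead(D) = 18x⁴ ÷ −2x² = −9x². Subtract (−9x²)·D = 18x⁴ + 45x³ − 54x². Remainder: 18x³ + 33x² − 81x + 39.
Step 5: lead(18x³ + 33x² − 81x + 39) ÷ lead(D) = 18x³ ÷ −2x² = −9x. Subtract (−9x)·D = 18x³ + 45x² − 54x. Remainder: −12x² − 27x + 39.
Step 6: lead(−12x² − 27x + 39) ÷ lead(D) = −12x² ÷ −2x² = 6. Subtract (6)·D = −12x² − 30x + 36. Remainder: 3x + 3.

R = [3, 3], so D(x) is not a factor of P(x). no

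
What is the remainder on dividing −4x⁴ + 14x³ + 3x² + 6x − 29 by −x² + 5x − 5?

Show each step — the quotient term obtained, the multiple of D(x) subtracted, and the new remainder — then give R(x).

R(x) = x + 6

Step 1: lead(−4x⁴ + 14x³ + 3x² + 6x − 29) ÷ lead(D) = −4x⁴ ÷ −x² = 4x². Subtract (4x²)·D = −4x⁴ + 20x³ − 20x². Remainder: −6x³ + 23x² + 6x − 29.
Step 2: lead(−6x³ + 23x² + 6x − 29) ÷ lead(D) = −6x³ ÷ −x² = 6x. Subtract (6x)·D = −6x³ + 30x² − 30x. Remainder: −7x² + 36x − 29.
Step 3: lead(−7x² + 36x − 29) ÷ lead(D) = −7x² ÷ −x² = 7. Subtract (7)·D = −7x² + 35x − 35. Remainder: x + 6.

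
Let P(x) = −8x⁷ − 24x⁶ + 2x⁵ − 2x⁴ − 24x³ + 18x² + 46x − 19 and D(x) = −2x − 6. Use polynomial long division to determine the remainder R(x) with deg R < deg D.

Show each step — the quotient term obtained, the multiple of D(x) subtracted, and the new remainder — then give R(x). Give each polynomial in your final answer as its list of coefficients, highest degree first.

Step 1: lead(−8x⁷ − 24x⁶ + 2x⁵ − 2x⁴ − 24x³ + 18x² + 46x − 19) ÷ lead(D) = −8x⁷ ÷ −2x = 4x⁶. Subtract (4x⁶)·D = −8x⁷ − 24x⁶. Remainder: 2x⁵ − 2x⁴ − 24x³ + 18x² + 46x − 19.
Step 2: lead(2x⁵ − 2x⁴ − 24x³ + 18x² + 46x − 19) ÷ lead(D) = 2x⁵ ÷ −2x = −x⁴. Subtract (−x⁴)·D = 2x⁵ + 6x⁴. Remainder: −8x⁴ − 24x³ + 18x² + 46x − 19.
Step 3: lead(−8x⁴ − 24x³ + 18x² + 46x − 19) ÷ lead(D) = −8x⁴ ÷ −2x = 4x³. Subtract (4x³)·D = −8x⁴ − 24x³. Remainder: 18x² + 46x − 19.
Step 4: lead(18x² + 46x − 19) ÷ lead(D) = 18x² ÷ −2x = −9x. Subtract (−9x)·D = 18x² + 54x. Remainder: −8x − 19.
Step 5: lead(−8x − 19) ÷ lead(D) = −8x ÷ −2x = 4. Subtract (4)·D = −8x − 24. Remainder: 5.

R = [5]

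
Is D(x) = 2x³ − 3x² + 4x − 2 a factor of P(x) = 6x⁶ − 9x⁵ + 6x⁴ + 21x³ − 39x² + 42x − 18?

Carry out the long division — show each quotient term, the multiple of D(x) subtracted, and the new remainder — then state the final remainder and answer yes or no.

Step 1: lead(6x⁶ − 9x⁵ + 6x⁴ + 21x³ − 39x² + 42x − 18) ÷ lead(D) = 6x⁶ ÷ 2x³ = 3x³. Subtract (3x³)·D = 6x⁶ − 9x⁵ + 12x⁴ − 6x³. Remainder: −6x⁴ + 27x³ − 39x² + 42x − 18.
Step 2: lead(−6x⁴ + 27x³ − 39x² + 42x − 18) ÷ lead(D) = −6x⁴ ÷ 2x³ = −3x. Subtract (−3x)·D = −6x⁴ + 9x³ − 12x² + 6x. Remainder: 18x³ − 27x² + 36x − 18.
Step 3: lead(18x³ − 27x² + 36x − 18) ÷ lead(D) = 18x³ ÷ 2x³ = 9. Subtract (9)·D = 18x³ − 27x² + 36x − 18. Remainder: 0.

R(x) = 0, so D(x) is a factor of P(x). yes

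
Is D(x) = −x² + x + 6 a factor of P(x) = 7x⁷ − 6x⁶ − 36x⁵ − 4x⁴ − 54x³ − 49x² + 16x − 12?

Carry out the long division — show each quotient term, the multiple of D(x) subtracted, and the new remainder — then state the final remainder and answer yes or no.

R(x) = 0, so D(x) is a factor of P(x). yes

Step 1: lead(7x⁷ − 6x⁶ − 36x⁵ − 4x⁴ − 54x³ − 49x² + 16x − 12) ÷ lead(D) = 7x⁷ ÷ −x² = −7x⁵. Subtract (−7x⁵)·D = 7x⁷ − 7x⁶ − 42x⁵. Remainder: x⁶ + 6x⁵ − 4x⁴ − 54x³ − 49x² + 16x − 12.
Step 2: lead(x⁶ + 6x⁵ − 4x⁴ − 54x³ − 49x² + 16x − 12) ÷ lead(D) = x⁶ ÷ −x² = −x⁴. Subtract (−x⁴)·D = x⁶ − x⁵ − 6x⁴. Remainder: 7x⁵ + 2x⁴ − 54x³ − 49x² + 16x − 12.
Step 3: lead(7x⁵ + 2x⁴ − 54x³ − 49x² + 16x − 12) ÷ lead(D) = 7x⁵ ÷ −x² = −7x³. Subtract (−7x³)·D = 7x⁵ − 7x⁴ − 42x³. Remainder: 9x⁴ − 12x³ − 49x² + 16x − 12.
Step 4: lead(9x⁴ − 12x³ − 49x² + 16x − 12) ÷ lead(D) = 9x⁴ ÷ −x² = −9x². Subtract (−9x²)·D = 9x⁴ − 9x³ − 54x². Remainder: −3x³ + 5x² + 16x − 12.
Step 5: lead(−3x³ + 5x² + 16x − 12) ÷ lead(D) = −3x³ ÷ −x² = 3x. Subtract (3x)·D = −3x³ + 3x² + 18x. Remainder: 2x² − 2x − 12.
Step 6: lead(2x² − 2x − 12) ÷ lead(D) = 2x² ÷ −x² = −2. Subtract (−2)·D = 2x² − 2x − 12. Remainder: 0.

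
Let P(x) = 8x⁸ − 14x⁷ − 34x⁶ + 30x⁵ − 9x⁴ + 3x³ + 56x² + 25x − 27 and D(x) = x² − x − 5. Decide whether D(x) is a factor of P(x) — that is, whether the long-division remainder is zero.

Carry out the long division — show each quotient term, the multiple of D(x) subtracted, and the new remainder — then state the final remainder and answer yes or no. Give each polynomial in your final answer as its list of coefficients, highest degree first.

Step 1: lead(8x⁸ − 14x⁷ − 34x⁶ + 30x⁵ − 9x⁴ + 3x³ + 56x² + 25x − 27) ÷ lead(D) = 8x⁸ ÷ x² = 8x⁶. Subtract (8x⁶)·D = 8x⁸ − 8x⁷ − 40x⁶. Remainder: −6x⁷ + 6x⁶ + 30x⁵ − 9x⁴ + 3x³ + 56x² + 25x − 27.
Step 2: lead(−6x⁷ + 6x⁶ + 30x⁵ − 9x⁴ + 3x³ + 56x² + 25x − 27) ÷ lead(D) = −6x⁷ ÷ x² = −6x⁵. Subtract (−6x⁵)·D = −6x⁷ + 6x⁶ + 30x⁵. Remainder: −9x⁴ + 3x³ + 56x² + 25x − 27.
Step 3: lead(−9x⁴ + 3x³ + 56x² + 25x − 27) ÷ lead(D) = −9x⁴ ÷ x² = −9x². Subtract (−9x²)·D = −9x⁴ + 9x³ + 45x². Remainder: −6x³ + 11x² + 25x − 27.
Step 4: lead(−6x³ + 11x² + 25x − 27) ÷ lead(D) = −6x³ ÷ x² = −6x. Subtract (−6x)·D = −6x³ + 6x² + 30x. Remainder: 5x² − 5x − 27.
Step 5: lead(5x² − 5x − 27) ÷ lead(D) = 5x² ÷ x² = 5. Subtract (5)·D = 5x² − 5x − 25. Remainder: −2.

R = [-2], so D(x) is not a factor of P(x). no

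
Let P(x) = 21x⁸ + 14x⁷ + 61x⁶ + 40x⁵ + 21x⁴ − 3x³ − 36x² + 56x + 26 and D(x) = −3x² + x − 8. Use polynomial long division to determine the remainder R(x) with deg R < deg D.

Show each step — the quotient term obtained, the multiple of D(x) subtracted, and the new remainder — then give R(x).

Step 1: lead(21x⁸ + 14x⁷ + 61x⁶ + 40x⁵ + 21x⁴ − 3x³ − 36x² + 56x + 26) ÷ lead(D) = 21x⁸ ÷ −3x² = −7x⁶. Subtract (−7x⁶)·D = 21x⁸ − 7x⁷ + 56x⁶. Remainder: 21x⁷ + 5x⁶ + 40x⁵ + 21x⁴ − 3x³ − 36x² + 56x + 26.
Step 2: lead(21x⁷ + 5x⁶ + 40x⁵ + 21x⁴ − 3x³ − 36x² + 56x + 26) ÷ lead(D) = 21x⁷ ÷ −3x² = −7x⁵. Subtract (−7x⁵)·D = 21x⁷ − 7x⁶ + 56x⁵. Remainder: 12x⁶ − 16x⁵ + 21x⁴ − 3x³ − 36x² + 56x + 26.
Step 3: lead(12x⁶ − 16x⁵ + 21x⁴ − 3x³ − 36x² + 56x + 26) ÷ lead(D) = 12x⁶ ÷ −3x² = −4x⁴. Subtract (−4x⁴)·D = 12x⁶ − 4x⁵ + 32x⁴. Remainder: −12x⁵ − 11x⁴ − 3x³ − 36x² + 56x + 26.
Step 4: lead(−12x⁵ − 11x⁴ − 3x³ − 36x² + 56x + 26) ÷ lead(D) = −12x⁵ ÷ −3x² = 4x³. Subtract (4x³)·D = −12x⁵ + 4x⁴ − 32x³. Remainder: −15x⁴ + 29x³ − 36x² + 56x + 26.
Step 5: lead(−15x⁴ + 29x³ − 36x² + 56x + 26) ÷ lead(D) = −15x⁴ ÷ −3x² = 5x². Subtract (5x²)·D = −15x⁴ + 5x³ − 40x². Remainder: 24x³ + 4x² + 56x + 26.
Step 6: lead(24x³ + 4x² + 56x + 26) ÷ lead(D) = 24x³ ÷ −3x² = −8x. Subtract (−8x)·D = 24x³ − 8x² + 64x. Remainder: 12x² − 8x + 26.
Step 7: lead(12x² − 8x + 26) ÷ lead(D) = 12x² ÷ −3x² = −4. Subtract (−4)·D = 12x² − 4x + 32. Remainder: −4x − 6.

R(x) = −4x − 6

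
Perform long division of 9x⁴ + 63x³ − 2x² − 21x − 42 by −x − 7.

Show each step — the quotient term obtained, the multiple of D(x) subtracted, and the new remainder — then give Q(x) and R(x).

Step 1: lead(9x⁴ + 63x³ − 2x² − 21x − 42) ÷ lead(D) = 9x⁴ ÷ −x = −9x³. Subtract (−9x³)·D = 9x⁴ + 63x³. Remainder: −2x² − 21x − 42.
Step 2: lead(−2x² − 21x − 42) ÷ lead(D) = −2x² ÷ −x = 2x. Subtract (2x)·D = −2x² − 14x. Remainder: −7x − 42.
Step 3: lead(−7x − 42) ÷ lead(D) = −7x ÷ −x = 7. Subtract (7)·D = −7x − 49. Remainder: 7.

Q(x) = −9x³ + 2x + 7; R(x) = 7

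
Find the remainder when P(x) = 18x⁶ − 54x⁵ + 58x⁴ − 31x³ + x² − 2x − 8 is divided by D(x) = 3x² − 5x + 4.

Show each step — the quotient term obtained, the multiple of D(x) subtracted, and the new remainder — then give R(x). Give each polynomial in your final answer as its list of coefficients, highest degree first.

Step 1: lead(18x⁶ − 54x⁵ + 58x⁴ − 31x³ + x² − 2x − 8) ÷ lead(D) = 18x⁶ ÷ 3x² = 6x⁴. Subtract (6x⁴)·D = 18x⁶ − 30x⁵ + 24x⁴. Remainder: −24x⁵ + 34x⁴ − 31x³ + x² − 2x − 8.
Step 2: lead(−24x⁵ + 34x⁴ − 31x³ + x² − 2x − 8) ÷ lead(D) = −24x⁵ ÷ 3x² = −8x³. Subtract (−8x³)·D = −24x⁵ + 40x⁴ − 32x³. Remainder: −6x⁴ + x³ + x² − 2x − 8.
Step 3: lead(−6x⁴ + x³ + x² − 2x − 8) ÷ lead(D) = −6x⁴ ÷ 3x² = −2x². Subtract (−2x²)·D = −6x⁴ + 10x³ − 8x². Remainder: −9x³ + 9x² − 2x − 8.
Step 4: lead(−9x³ + 9x² − 2x − 8) ÷ lead(D) = −9x³ ÷ 3x² = −3x. Subtract (−3x)·D = −9x³ + 15x² − 12x. Remainder: −6x² + 10x − 8.
Step 5: lead(−6x² + 10x − 8) ÷ lead(D) = −6x² ÷ 3x² = −2. Subtract (−2)·D = −6x² + 10x − 8. Remainder: 0.

R = [0]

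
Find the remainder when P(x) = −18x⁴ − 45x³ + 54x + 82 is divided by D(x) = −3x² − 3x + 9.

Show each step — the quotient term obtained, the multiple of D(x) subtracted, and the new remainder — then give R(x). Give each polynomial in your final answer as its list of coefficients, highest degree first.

R = [1]

Step 1: lead(−18x⁴ − 45x³ + 54x + 82) ÷ lead(D) = −18x⁴ ÷ −3x² = 6x². Subtract (6x²)·D = −18x⁴ − 18x³ + 54x². Remainder: −27x³ − 54x² + 54x + 82.
Step 2: lead(−27x³ − 54x² + 54x + 82) ÷ lead(D) = −27x³ ÷ −3x² = 9x. Subtract (9x)·D = −27x³ − 27x² + 81x. Remainder: −27x² − 27x + 82.
Step 3: lead(−27x² − 27x + 82) ÷ lead(D) = −27x² ÷ −3x² = 9. Subtract (9)·D = −27x² − 27x + 81. Remainder: 1.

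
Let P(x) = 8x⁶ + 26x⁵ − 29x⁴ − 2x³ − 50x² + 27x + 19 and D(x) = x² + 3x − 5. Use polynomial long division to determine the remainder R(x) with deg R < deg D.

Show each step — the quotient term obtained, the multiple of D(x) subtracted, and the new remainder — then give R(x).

R(x) = 4x − 1

Step 1: lead(8x⁶ + 26x⁵ − 29x⁴ − 2x³ − 50x² + 27x + 19) ÷ lead(D) = 8x⁶ ÷ x² = 8x⁴. Subtract (8x⁴)·D = 8x⁶ + 24x⁵ − 40x⁴. Remainder: 2x⁵ + 11x⁴ − 2x³ − 50x² + 27x + 19.
Step 2: lead(2x⁵ + 11x⁴ − 2x³ − 50x² + 27x + 19) ÷ lead(D) = 2x⁵ ÷ x² = 2x³. Subtract (2x³)·D = 2x⁵ + 6x⁴ − 10x³. Remainder: 5x⁴ + 8x³ − 50x² + 27x + 19.
Step 3: lead(5x⁴ + 8x³ − 50x² + 27x + 19) ÷ lead(D) = 5x⁴ ÷ x² = 5x². Subtract (5x²)·D = 5x⁴ + 15x³ − 25x². Remainder: −7x³ − 25x² + 27x + 19.
Step 4: lead(−7x³ − 25x² + 27x + 19) ÷ lead(D) = −7x³ ÷ x² = −7x. Subtract (−7x)·D = −7x³ − 21x² + 35x. Remainder: −4x² − 8x + 19.
Step 5: lead(−4x² − 8x + 19) ÷ lead(D) = −4x² ÷ x² = −4. Subtract (−4)·D = −4x² − 12x + 20. Remainder: 4x − 1.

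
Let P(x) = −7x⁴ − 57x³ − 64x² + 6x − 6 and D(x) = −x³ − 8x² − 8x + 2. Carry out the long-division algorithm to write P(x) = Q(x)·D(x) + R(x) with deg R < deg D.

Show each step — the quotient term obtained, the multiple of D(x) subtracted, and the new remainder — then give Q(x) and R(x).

Step 1: lead(−7x⁴ − 57x³ − 64x² + 6x − 6) ÷ lead(D) = −7x⁴ ÷ −x³ = 7x. Subtract (7x)·D = −7x⁴ − 56x³ − 56x² + 14x. Remainder: −x³ − 8x² − 8x − 6.
Step 2: lead(−x³ − 8x² − 8x − 6) ÷ lead(D) = −x³ ÷ −x³ = 1. Subtract (1)·D = −x³ − 8x² − 8x + 2. Remainder: −8.

Q(x) = 7x + 1; R(x) = −8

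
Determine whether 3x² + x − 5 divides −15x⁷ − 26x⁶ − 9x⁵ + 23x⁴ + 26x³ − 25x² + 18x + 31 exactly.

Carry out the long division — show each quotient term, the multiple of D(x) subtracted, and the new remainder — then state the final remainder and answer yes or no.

Step 1: lead(−15x⁷ − 26x⁶ − 9x⁵ + 23x⁴ + 26x³ − 25x² + 18x + 31) ÷ lead(D) = −15x⁷ ÷ 3x² = −5x⁵. Subtract (−5x⁵)·D = −15x⁷ − 5x⁶ + 25x⁵. Remainder: −21x⁶ − 34x⁵ + 23x⁴ + 26x³ − 25x² + 18x + 31.
Step 2: lead(−21x⁶ − 34x⁵ + 23x⁴ + 26x³ − 25x² + 18x + 31) ÷ lead(D) = −21x⁶ ÷ 3x² = −7x⁴. Subtract (−7x⁴)·D = −21x⁶ − 7x⁵ + 35x⁴. Remainder: −27x⁵ − 12x⁴ + 26x³ − 25x² + 18x + 31.
Step 3: lead(−27x⁵ − 12x⁴ + 26x³ − 25x² + 18x + 31) ÷ lead(D) = −27x⁵ ÷ 3x² = −9x³. Subtract (−9x³)·D = −27x⁵ − 9x⁴ + 45x³. Remainder: −3x⁴ − 19x³ − 25x² + 18x + 31.
Step 4: lead(−3x⁴ − 19x³ − 25x² + 18x + 31) ÷ lead(D) = −3x⁴ ÷ 3x² = −x². Subtract (−x²)·D = −3x⁴ − x³ + 5x². Remainder: −18x³ − 30x² + 18x + 31.
Step 5: lead(−18x³ − 30x² + 18x + 31) ÷ lead(D) = −18x³ ÷ 3x² = −6x. Subtract (−6x)·D = −18x³ − 6x² + 30x. Remainder: −24x² − 12x + 31.
Step 6: lead(−24x² − 12x + 31) ÷ lead(D) = −24x² ÷ 3x² = −8. Subtract (−8)·D = −24x² − 8x + 40. Remainder: −4x − 9.

R(x) = −4x − 9, so D(x) is not a factor of P(x). no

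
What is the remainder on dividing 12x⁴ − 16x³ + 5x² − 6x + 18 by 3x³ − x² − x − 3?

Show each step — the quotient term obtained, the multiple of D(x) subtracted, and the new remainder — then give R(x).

R(x) = 5x² + 2x + 6

Step 1: lead(12x⁴ − 16x³ + 5x² − 6x + 18) ÷ lead(D) = 12x⁴ ÷ 3x³ = 4x. Subtract (4x)·D = 12x⁴ − 4x³ − 4x² − 12x. Remainder: −12x³ + 9x² + 6x + 18.
Step 2: lead(−12x³ + 9x² + 6x + 18) ÷ lead(D) = −12x³ ÷ 3x³ = −4. Subtract (−4)·D = −12x³ + 4x² + 4x + 12. Remainder: 5x² + 2x + 6.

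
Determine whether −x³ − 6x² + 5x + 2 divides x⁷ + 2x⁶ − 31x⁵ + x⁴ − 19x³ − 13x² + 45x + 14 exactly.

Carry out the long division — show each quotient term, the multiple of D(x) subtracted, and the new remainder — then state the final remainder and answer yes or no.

Step 1: lead(x⁷ + 2x⁶ − 31x⁵ + x⁴ − 19x³ − 13x² + 45x + 14) ÷ lead(D) = x⁷ ÷ −x³ = −x⁴. Subtract (−x⁴)·D = x⁷ + 6x⁶ − 5x⁵ − 2x⁴. Remainder: −4x⁶ − 26x⁵ + 3x⁴ − 19x³ − 13x² + 45x + 14.
Step 2: lead(−4x⁶ − 26x⁵ + 3x⁴ − 19x³ − 13x² + 45x + 14) ÷ lead(D) = −4x⁶ ÷ −x³ = 4x³. Subtract (4x³)·D = −4x⁶ − 24x⁵ + 20x⁴ + 8x³. Remainder: −2x⁵ − 17x⁴ − 27x³ − 13x² + 45x + 14.
Step 3: lead(−2x⁵ − 17x⁴ − 27x³ − 13x² + 45x + 14) ÷ lead(D) = −2x⁵ ÷ −x³ = 2x². Subtract (2x²)·D = −2x⁵ − 12x⁴ + 10x³ + 4x². Remainder: −5x⁴ − 37x³ − 17x² + 45x + 14.
Step 4: lead(−5x⁴ − 37x³ − 17x² + 45x + 14) ÷ lead(D) = −5x⁴ ÷ −x³ = 5x. Subtract (5x)·D = −5x⁴ − 30x³ + 25x² + 10x. Remainder: −7x³ − 42x² + 35x + 14.
Step 5: lead(−7x³ − 42x² + 35x + 14) ÷ lead(D) = −7x³ ÷ −x³ = 7. Subtract (7)·D = −7x³ − 42x² + 35x + 14. Remainder: 0.

R(x) = 0, so D(x) is a factor of P(x). yes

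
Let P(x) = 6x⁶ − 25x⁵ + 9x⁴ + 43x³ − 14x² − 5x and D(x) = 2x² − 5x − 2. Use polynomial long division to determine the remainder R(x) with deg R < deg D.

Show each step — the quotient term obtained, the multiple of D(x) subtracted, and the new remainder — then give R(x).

Step 1: lead(6x⁶ − 25x⁵ + 9x⁴ + 43x³ − 14x² − 5x) ÷ lead(D) = 6x⁶ ÷ 2x² = 3x⁴. Subtract (3x⁴)·D = 6x⁶ − 15x⁵ − 6x⁴. Remainder: −10x⁵ + 15x⁴ + 43x³ − 14x² − 5x.
Step 2: lead(−10x⁵ + 15x⁴ + 43x³ − 14x² − 5x) ÷ lead(D) = −10x⁵ ÷ 2x² = −5x³. Subtract (−5x³)·D = −10x⁵ + 25x⁴ + 10x³. Remainder: −10x⁴ + 33x³ − 14x² − 5x.
Step 3: lead(−10x⁴ + 33x³ − 14x² − 5x) ÷ lead(D) = −10x⁴ ÷ 2x² = −5x². Subtract (−5x²)·D = −10x⁴ + 25x³ + 10x². Remainder: 8x³ − 24x² − 5x.
Step 4: lead(8x³ − 24x² − 5x) ÷ lead(D) = 8x³ ÷ 2x² = 4x. Subtract (4x)·D = 8x³ − 20x² − 8x. Remainder: −4x² + 3x.
Step 5: lead(−4x² + 3x) ÷ lead(D) = −4x² ÷ 2x² = −2. Subtract (−2)·D = −4x² + 10x + 4. Remainder: −7x − 4.

R(x) = −7x − 4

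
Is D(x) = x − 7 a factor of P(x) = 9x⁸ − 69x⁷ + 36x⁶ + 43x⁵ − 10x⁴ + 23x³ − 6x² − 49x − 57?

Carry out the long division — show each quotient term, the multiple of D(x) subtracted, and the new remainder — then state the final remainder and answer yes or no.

Step 1: lead(9x⁸ − 69x⁷ + 36x⁶ + 43x⁵ − 10x⁴ + 23x³ − 6x² − 49x − 57) ÷ lead(D) = 9x⁸ ÷ x = 9x⁷. Subtract (9x⁷)·D = 9x⁸ − 63x⁷. Remainder: −6x⁷ + 36x⁶ + 43x⁵ − 10x⁴ + 23x³ − 6x² − 49x − 57.
Step 2: lead(−6x⁷ + 36x⁶ + 43x⁵ − 10x⁴ + 23x³ − 6x² − 49x − 57) ÷ lead(D) = −6x⁷ ÷ x = −6x⁶. Subtract (−6x⁶)·D = −6x⁷ + 42x⁶. Remainder: −6x⁶ + 43x⁵ − 10x⁴ + 23x³ − 6x² − 49x − 57.
Step 3: lead(−6x⁶ + 43x⁵ − 10x⁴ + 23x³ − 6x² − 49x − 57) ÷ lead(D) = −6x⁶ ÷ x = −6x⁵. Subtract (−6x⁵)·D = −6x⁶ + 42x⁵. Remainder: x⁵ − 10x⁴ + 23x³ − 6x² − 49x − 57.
Step 4: lead(x⁵ − 10x⁴ + 23x³ − 6x² − 49x − 57) ÷ lead(D) = x⁵ ÷ x = x⁴. Subtract (x⁴)·D = x⁵ − 7x⁴. Remainder: −3x⁴ + 23x³ − 6x² − 49x − 57.
Step 5: lead(−3x⁴ + 23x³ − 6x² − 49x − 57) ÷ lead(D) = −3x⁴ ÷ x = −3x³. Subtract (−3x³)·D = −3x⁴ + 21x³. Remainder: 2x³ − 6x² − 49x − 57.
Step 6: lead(2x³ − 6x² − 49x − 57) ÷ lead(D) = 2x³ ÷ x = 2x². Subtract (2x²)·D = 2x³ − 14x². Remainder: 8x² − 49x − 57.
Step 7: lead(8x² − 49x − 57) ÷ lead(D) = 8x² ÷ x = 8x. Subtract (8x)·D = 8x² − 56x. Remainder: 7x − 57.
Step 8: lead(7x − 57) ÷ lead(D) = 7x ÷ x = 7. Subtract (7)·D = 7x − 49. Remainder: −8.

R(x) = −8, so D(x) is not a factor of P(x). no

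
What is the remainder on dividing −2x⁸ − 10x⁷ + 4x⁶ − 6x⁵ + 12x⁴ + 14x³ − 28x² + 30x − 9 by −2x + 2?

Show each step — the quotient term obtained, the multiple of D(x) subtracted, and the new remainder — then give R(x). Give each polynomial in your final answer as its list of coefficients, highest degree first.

Step 1: lead(−2x⁸ − 10x⁷ + 4x⁶ − 6x⁵ + 12x⁴ + 14x³ − 28x² + 30x − 9) ÷ lead(D) = −2x⁸ ÷ −2x = x⁷. Subtract (x⁷)·D = −2x⁸ + 2x⁷. Remainder: −12x⁷ + 4x⁶ − 6x⁵ + 12x⁴ + 14x³ − 28x² + 30x − 9.
Step 2: lead(−12x⁷ + 4x⁶ − 6x⁵ + 12x⁴ + 14x³ − 28x² + 30x − 9) ÷ lead(D) = −12x⁷ ÷ −2x = 6x⁶. Subtract (6x⁶)·D = −12x⁷ + 12x⁶. Remainder: −8x⁶ − 6x⁵ + 12x⁴ + 14x³ − 28x² + 30x − 9.
Step 3: lead(−8x⁶ − 6x⁵ + 12x⁴ + 14x³ − 28x² + 30x − 9) ÷ lead(D) = −8x⁶ ÷ −2x = 4x⁵. Subtract (4x⁵)·D = −8x⁶ + 8x⁵. Remainder: −14x⁵ + 12x⁴ + 14x³ − 28x² + 30x − 9.
Step 4: lead(−14x⁵ + 12x⁴ + 14x³ − 28x² + 30x − 9) ÷ lead(D) = −14x⁵ ÷ −2x = 7x⁴. Subtract (7x⁴)·D = −14x⁵ + 14x⁴. Remainder: −2x⁴ + 14x³ − 28x² + 30x − 9.
Step 5: lead(−2x⁴ + 14x³ − 28x² + 30x − 9) ÷ lead(D) = −2x⁴ ÷ −2x = x³. Subtract (x³)·D = −2x⁴ + 2x³. Remainder: 12x³ − 28x² + 30x − 9.
Step 6: lead(12x³ − 28x² + 30x − 9) ÷ lead(D) = 12x³ ÷ −2x = −6x². Subtract (−6x²)·D = 12x³ − 12x². Remainder: −16x² + 30x − 9.
Step 7: lead(−16x² + 30x − 9) ÷ lead(D) = −16x² ÷ −2x = 8x. Subtract (8x)·D = −16x² + 16x. Remainder: 14x − 9.
Step 8: lead(14x − 9) ÷ lead(D) = 14x ÷ −2x = −7. Subtract (−7)·D = 14x − 14. Remainder: 5.

R = [5]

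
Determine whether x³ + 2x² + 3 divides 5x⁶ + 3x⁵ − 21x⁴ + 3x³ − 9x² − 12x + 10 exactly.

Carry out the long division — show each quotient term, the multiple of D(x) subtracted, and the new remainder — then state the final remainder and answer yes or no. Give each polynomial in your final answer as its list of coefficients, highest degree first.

R = [8, 9, 4], so D(x) is not a factor of P(x). no

Step 1: lead(5x⁶ + 3x⁵ − 21x⁴ + 3x³ − 9x² − 12x + 10) ÷ lead(D) = 5x⁶ ÷ x³ = 5x³. Subtract (5x³)·D = 5x⁶ + 10x⁵ + 15x³. Remainder: −7x⁵ − 21x⁴ − 12x³ − 9x² − 12x + 10.
Step 2: lead(−7x⁵ − 21x⁴ − 12x³ − 9x² − 12x + 10) ÷ lead(D) = −7x⁵ ÷ x³ = −7x². Subtract (−7x²)·D = −7x⁵ − 14x⁴ − 21x². Remainder: −7x⁴ − 12x³ + 12x² − 12x + 10.
Step 3: lead(−7x⁴ − 12x³ + 12x² − 12x + 10) ÷ lead(D) = −7x⁴ ÷ x³ = −7x. Subtract (−7x)·D = −7x⁴ − 14x³ − 21x. Remainder: 2x³ + 12x² + 9x + 10.
Step 4: lead(2x³ + 12x² + 9x + 10) ÷ lead(D) = 2x³ ÷ x³ = 2. Subtract (2)·D = 2x³ + 4x² + 6. Remainder: 8x² + 9x + 4.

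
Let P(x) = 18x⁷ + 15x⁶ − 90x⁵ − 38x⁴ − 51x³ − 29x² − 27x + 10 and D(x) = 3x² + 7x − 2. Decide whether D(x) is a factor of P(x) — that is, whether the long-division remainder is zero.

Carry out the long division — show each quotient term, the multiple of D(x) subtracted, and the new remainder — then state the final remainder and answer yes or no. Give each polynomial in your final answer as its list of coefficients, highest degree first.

R = [0], so D(x) is a factor of P(x). yes

Step 1: lead(18x⁷ + 15x⁶ − 90x⁵ − 38x⁴ − 51x³ − 29x² − 27x + 10) ÷ lead(D) = 18x⁷ ÷ 3x² = 6x⁵. Subtract (6x⁵)·D = 18x⁷ + 42x⁶ − 12x⁵. Remainder: −27x⁶ − 78x⁵ − 38x⁴ − 51x³ − 29x² − 27x + 10.
Step 2: lead(−27x⁶ − 78x⁵ − 38x⁴ − 51x³ − 29x² − 27x + 10) ÷ lead(D) = −27x⁶ ÷ 3x² = −9x⁴. Subtract (−9x⁴)·D = −27x⁶ − 63x⁵ + 18x⁴. Remainder: −15x⁵ − 56x⁴ − 51x³ − 29x² − 27x + 10.
Step 3: lead(−15x⁵ − 56x⁴ − 51x³ − 29x² − 27x + 10) ÷ lead(D) = −15x⁵ ÷ 3x² = −5x³. Subtract (−5x³)·D = −15x⁵ − 35x⁴ + 10x³. Remainder: −21x⁴ − 61x³ − 29x² − 27x + 10.
Step 4: lead(−21x⁴ − 61x³ − 29x² − 27x + 10) ÷ lead(D) = −21x⁴ ÷ 3x² = −7x². Subtract (−7x²)·D = −21x⁴ − 49x³ + 14x². Remainder: −12x³ − 43x² − 27x + 10.
Step 5: lead(−12x³ − 43x² − 27x + 10) ÷ lead(D) = −12x³ ÷ 3x² = −4x. Subtract (−4x)·D = −12x³ − 28x² + 8x. Remainder: −15x² − 35x + 10.
Step 6: lead(−15x² − 35x + 10) ÷ lead(D) = −15x² ÷ 3x² = −5. Subtract (−5)·D = −15x² − 35x + 10. Remainder: 0.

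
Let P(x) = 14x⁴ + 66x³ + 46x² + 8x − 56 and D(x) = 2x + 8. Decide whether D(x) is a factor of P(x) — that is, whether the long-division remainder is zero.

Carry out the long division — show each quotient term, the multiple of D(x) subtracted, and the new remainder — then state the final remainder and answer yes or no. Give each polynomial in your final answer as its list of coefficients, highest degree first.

Step 1: lead(14x⁴ + 66x³ + 46x² + 8x − 56) ÷ lead(D) = 14x⁴ ÷ 2x = 7x³. Subtract (7x³)·D = 14x⁴ + 56x³. Remainder: 10x³ + 46x² + 8x − 56.
Step 2: lead(10x³ + 46x² + 8x − 56) ÷ lead(D) = 10x³ ÷ 2x = 5x². Subtract (5x²)·D = 10x³ + 40x². Remainder: 6x² + 8x − 56.
Step 3: lead(6x² + 8x − 56) ÷ lead(D) = 6x² ÷ 2x = 3x. Subtract (3x)·D = 6x² + 24x. Remainder: −16x − 56.
Step 4: lead(−16x − 56) ÷ lead(D) = −16x ÷ 2x = −8. Subtract (−8)·D = −16x − 64. Remainder: 8.

R = [8], so D(x) is not a factor of P(x). no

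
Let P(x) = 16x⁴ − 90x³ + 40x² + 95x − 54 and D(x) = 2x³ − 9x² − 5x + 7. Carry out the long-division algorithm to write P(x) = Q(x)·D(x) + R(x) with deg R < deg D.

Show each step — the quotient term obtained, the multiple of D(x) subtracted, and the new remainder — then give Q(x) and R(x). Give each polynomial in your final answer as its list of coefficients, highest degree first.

Step 1: lead(16x⁴ − 90x³ + 40x² + 95x − 54) ÷ lead(D) = 16x⁴ ÷ 2x³ = 8x. Subtract (8x)·D = 16x⁴ − 72x³ − 40x² + 56x. Remainder: −18x³ + 80x² + 39x − 54.
Step 2: lead(−18x³ + 80x² + 39x − 54) ÷ lead(D) = −18x³ ÷ 2x³ = −9. Subtract (−9)·D = −18x³ + 81x² + 45x − 63. Remainder: −x² − 6x + 9.

Q = [8, -9]; R = [-1, -6, 9]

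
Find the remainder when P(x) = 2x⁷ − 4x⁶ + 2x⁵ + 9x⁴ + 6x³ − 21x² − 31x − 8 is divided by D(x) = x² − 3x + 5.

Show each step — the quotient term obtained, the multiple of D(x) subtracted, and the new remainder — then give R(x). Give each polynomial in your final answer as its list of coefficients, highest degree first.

R = [-9, -3]

Step 1: lead(2x⁷ − 4x⁶ + 2x⁵ + 9x⁴ + 6x³ − 21x² − 31x − 8) ÷ lead(D) = 2x⁷ ÷ x² = 2x⁵. Subtract (2x⁵)·D = 2x⁷ − 6x⁶ + 10x⁵. Remainder: 2x⁶ − 8x⁵ + 9x⁴ + 6x³ − 21x² − 31x − 8.
Step 2: lead(2x⁶ − 8x⁵ + 9x⁴ + 6x³ − 21x² − 31x − 8) ÷ lead(D) = 2x⁶ ÷ x² = 2x⁴. Subtract (2x⁴)·D = 2x⁶ − 6x⁵ + 10x⁴. Remainder: −2x⁵ − x⁴ + 6x³ − 21x² − 31x − 8.
Step 3: lead(−2x⁵ − x⁴ + 6x³ − 21x² − 31x − 8) ÷ lead(D) = −2x⁵ ÷ x² = −2x³. Subtract (−2x³)·D = −2x⁵ + 6x⁴ − 10x³. Remainder: −7x⁴ + 16x³ − 21x² − 31x − 8.
Step 4: lead(−7x⁴ + 16x³ − 21x² − 31x − 8) ÷ lead(D) = −7x⁴ ÷ x² = −7x². Subtract (−7x²)·D = −7x⁴ + 21x³ − 35x². Remainder: −5x³ + 14x² − 31x − 8.
Step 5: lead(−5x³ + 14x² − 31x − 8) ÷ lead(D) = −5x³ ÷ x² = −5x. Subtract (−5x)·D = −5x³ + 15x² − 25x. Remainder: −x² − 6x − 8.
Step 6: lead(−x² − 6x − 8) ÷ lead(D) = −x² ÷ x² = −1. Subtract (−1)·D = −x² + 3x − 5. Remainder: −9x − 3.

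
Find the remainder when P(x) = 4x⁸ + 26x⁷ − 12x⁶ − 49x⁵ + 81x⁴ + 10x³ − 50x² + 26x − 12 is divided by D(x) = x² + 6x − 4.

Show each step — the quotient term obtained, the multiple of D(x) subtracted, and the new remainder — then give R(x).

R(x) = −2x − 4

Step 1: lead(4x⁸ + 26x⁷ − 12x⁶ − 49x⁵ + 81x⁴ + 10x³ − 50x² + 26x − 12) ÷ lead(D) = 4x⁸ ÷ x² = 4x⁶. Subtract (4x⁶)·D = 4x⁸ + 24x⁷ − 16x⁶. Remainder: 2x⁷ + 4x⁶ − 49x⁵ + 81x⁴ + 10x³ − 50x² + 26x − 12.
Step 2: lead(2x⁷ + 4x⁶ − 49x⁵ + 81x⁴ + 10x³ − 50x² + 26x − 12) ÷ lead(D) = 2x⁷ ÷ x² = 2x⁵. Subtract (2x⁵)·D = 2x⁷ + 12x⁶ − 8x⁵. Remainder: −8x⁶ − 41x⁵ + 81x⁴ + 10x³ − 50x² + 26x − 12.
Step 3: lead(−8x⁶ − 41x⁵ + 81x⁴ + 10x³ − 50x² + 26x − 12) ÷ lead(D) = −8x⁶ ÷ x² = −8x⁴. Subtract (−8x⁴)·D = −8x⁶ − 48x⁵ + 32x⁴. Remainder: 7x⁵ + 49x⁴ + 10x³ − 50x² + 26x − 12.
Step 4: lead(7x⁵ + 49x⁴ + 10x³ − 50x² + 26x − 12) ÷ lead(D) = 7x⁵ ÷ x² = 7x³. Subtract (7x³)·D = 7x⁵ + 42x⁴ − 28x³. Remainder: 7x⁴ + 38x³ − 50x² + 26x − 12.
Step 5: lead(7x⁴ + 38x³ − 50x² + 26x − 12) ÷ lead(D) = 7x⁴ ÷ x² = 7x². Subtract (7x²)·D = 7x⁴ + 42x³ − 28x². Remainder: −4x³ − 22x² + 26x − 12.
Step 6: lead(−4x³ − 22x² + 26x − 12) ÷ lead(D) = −4x³ ÷ x² = −4x. Subtract (−4x)·D = −4x³ − 24x² + 16x. Remainder: 2x² + 10x − 12.
Step 7: lead(2x² + 10x − 12) ÷ lead(D) = 2x² ÷ x² = 2. Subtract (2)·D = 2x² + 12x − 8. Remainder: −2x − 4.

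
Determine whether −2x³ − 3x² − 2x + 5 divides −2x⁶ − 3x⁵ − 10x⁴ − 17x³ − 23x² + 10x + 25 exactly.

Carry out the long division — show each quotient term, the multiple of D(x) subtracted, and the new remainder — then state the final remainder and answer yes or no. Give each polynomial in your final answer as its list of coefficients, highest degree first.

R = [0], so D(x) is a factor of P(x). yes

Step 1: lead(−2x⁶ − 3x⁵ − 10x⁴ − 17x³ − 23x² + 10x + 25) ÷ lead(D) = −2x⁶ ÷ −2x³ = x³. Subtract (x³)·D = −2x⁶ − 3x⁵ − 2x⁴ + 5x³. Remainder: −8x⁴ − 22x³ − 23x² + 10x + 25.
Step 2: lead(−8x⁴ − 22x³ − 23x² + 10x + 25) ÷ lead(D) = −8x⁴ ÷ −2x³ = 4x. Subtract (4x)·D = −8x⁴ − 12x³ − 8x² + 20x. Remainder: −10x³ − 15x² − 10x + 25.
Step 3: lead(−10x³ − 15x² − 10x + 25) ÷ lead(D) = −10x³ ÷ −2x³ = 5. Subtract (5)·D = −10x³ − 15x² − 10x + 25. Remainder: 0.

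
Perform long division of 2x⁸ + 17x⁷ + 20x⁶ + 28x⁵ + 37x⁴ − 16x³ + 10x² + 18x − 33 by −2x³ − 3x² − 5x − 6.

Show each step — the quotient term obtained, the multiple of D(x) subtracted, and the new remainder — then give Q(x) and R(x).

Step 1: lead(2x⁸ + 17x⁷ + 20x⁶ + 28x⁵ + 37x⁴ − 16x³ + 10x² + 18x − 33) ÷ lead(D) = 2x⁸ ÷ −2x³ = −x⁵. Subtract (−x⁵)·D = 2x⁸ + 3x⁷ + 5x⁶ + 6x⁵. Remainder: 14x⁷ + 15x⁶ + 22x⁵ + 37x⁴ − 16x³ + 10x² + 18x − 33.
Step 2: lead(14x⁷ + 15x⁶ + 22x⁵ + 37x⁴ − 16x³ + 10x² + 18x − 33) ÷ lead(D) = 14x⁷ ÷ −2x³ = −7x⁴. Subtract (−7x⁴)·D = 14x⁷ + 21x⁶ + 35x⁵ + 42x⁴. Remainder: −6x⁶ − 13x⁵ − 5x⁴ − 16x³ + 10x² + 18x − 33.
Step 3: lead(−6x⁶ − 13x⁵ − 5x⁴ − 16x³ + 10x² + 18x − 33) ÷ lead(D) = −6x⁶ ÷ −2x³ = 3x³. Subtract (3x³)·D = −6x⁶ − 9x⁵ − 15x⁴ − 18x³. Remainder: −4x⁵ + 10x⁴ + 2x³ + 10x² + 18x − 33.
Step 4: lead(−4x⁵ + 10x⁴ + 2x³ + 10x² + 18x − 33) ÷ lead(D) = −4x⁵ ÷ −2x³ = 2x². Subtract (2x²)·D = −4x⁵ − 6x⁴ − 10x³ − 12x². Remainder: 16x⁴ + 12x³ + 22x² + 18x − 33.
Step 5: lead(16x⁴ + 12x³ + 22x² + 18x − 33) ÷ lead(D) = 16x⁴ ÷ −2x³ = −8x. Subtract (−8x)·D = 16x⁴ + 24x³ + 40x² + 48x. Remainder: −12x³ − 18x² − 30x − 33.
Step 6: lead(−12x³ − 18x² − 30x − 33) ÷ lead(D) = −12x³ ÷ −2x³ = 6. Subtract (6)·D = −12x³ − 18x² − 30x − 36. Remainder: 3.

Q(x) = −x⁵ − 7x⁴ + 3x³ + 2x² − 8x + 6; R(x) = 3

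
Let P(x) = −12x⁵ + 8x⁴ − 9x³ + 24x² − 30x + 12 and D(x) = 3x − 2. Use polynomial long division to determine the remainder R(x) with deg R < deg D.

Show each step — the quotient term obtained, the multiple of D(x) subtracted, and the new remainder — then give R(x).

Step 1: lead(−12x⁵ + 8x⁴ − 9x³ + 24x² − 30x + 12) ÷ lead(D) = −12x⁵ ÷ 3x = −4x⁴. Subtract (−4x⁴)·D = −12x⁵ + 8x⁴. Remainder: −9x³ + 24x² − 30x + 12.
Step 2: lead(−9x³ + 24x² − 30x + 12) ÷ lead(D) = −9x³ ÷ 3x = −3x². Subtract (−3x²)·D = −9x³ + 6x². Remainder: 18x² − 30x + 12.
Step 3: lead(18x² − 30x + 12) ÷ lead(D) = 18x² ÷ 3x = 6x. Subtract (6x)·D = 18x² − 12x. Remainder: −18x + 12.
Step 4: lead(−18x + 12) ÷ lead(D) = −18x ÷ 3x = −6. Subtract (−6)·D = −18x + 12. Remainder: 0.

R(x) = 0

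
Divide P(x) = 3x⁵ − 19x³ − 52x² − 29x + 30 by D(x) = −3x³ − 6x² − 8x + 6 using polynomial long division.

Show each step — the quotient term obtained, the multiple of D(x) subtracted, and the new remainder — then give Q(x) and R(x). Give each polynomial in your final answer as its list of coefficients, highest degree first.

Q = [-1, 2, 5]; R = [-1, 0]

Step 1: lead(3x⁵ − 19x³ − 52x² − 29x + 30) ÷ lead(D) = 3x⁵ ÷ −3x³ = −x². Subtract (−x²)·D = 3x⁵ + 6x⁴ + 8x³ − 6x². Remainder: −6x⁴ − 27x³ − 46x² − 29x + 30.
Step 2: lead(−6x⁴ − 27x³ − 46x² − 29x + 30) ÷ lead(D) = −6x⁴ ÷ −3x³ = 2x. Subtract (2x)·D = −6x⁴ − 12x³ − 16x² + 12x. Remainder: −15x³ − 30x² − 41x + 30.
Step 3: lead(−15x³ − 30x² − 41x + 30) ÷ lead(D) = −15x³ ÷ −3x³ = 5. Subtract (5)·D = −15x³ − 30x² − 40x + 30. Remainder: −x.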